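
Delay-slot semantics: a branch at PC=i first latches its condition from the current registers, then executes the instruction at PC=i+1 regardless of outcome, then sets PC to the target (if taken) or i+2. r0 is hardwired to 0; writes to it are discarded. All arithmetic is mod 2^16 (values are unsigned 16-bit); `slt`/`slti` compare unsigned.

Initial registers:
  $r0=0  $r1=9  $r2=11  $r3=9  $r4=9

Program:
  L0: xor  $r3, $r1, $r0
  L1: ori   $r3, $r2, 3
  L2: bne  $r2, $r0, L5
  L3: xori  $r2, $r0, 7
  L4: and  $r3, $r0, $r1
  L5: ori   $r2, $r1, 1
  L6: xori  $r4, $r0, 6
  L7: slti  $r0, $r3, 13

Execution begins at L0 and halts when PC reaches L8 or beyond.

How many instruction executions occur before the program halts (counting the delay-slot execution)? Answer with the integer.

7

PC=0  xor  $r3, $r1, $r0     | $r0=0 $r1=9 $r2=11 $r3=9 $r4=9
PC=1  ori   $r3, $r2, 3      | $r0=0 $r1=9 $r2=11 $r3=11 $r4=9
PC=2  bne  $r2, $r0, L5      | $r0=0 $r1=9 $r2=11 $r3=11 $r4=9  [TAKEN]
PC=3  xori  $r2, $r0, 7      | $r0=0 $r1=9 $r2=7 $r3=11 $r4=9
PC=5  ori   $r2, $r1, 1      | $r0=0 $r1=9 $r2=9 $r3=11 $r4=9
PC=6  xori  $r4, $r0, 6      | $r0=0 $r1=9 $r2=9 $r3=11 $r4=6
PC=7  slti  $r0, $r3, 13     | $r0=0 $r1=9 $r2=9 $r3=11 $r4=6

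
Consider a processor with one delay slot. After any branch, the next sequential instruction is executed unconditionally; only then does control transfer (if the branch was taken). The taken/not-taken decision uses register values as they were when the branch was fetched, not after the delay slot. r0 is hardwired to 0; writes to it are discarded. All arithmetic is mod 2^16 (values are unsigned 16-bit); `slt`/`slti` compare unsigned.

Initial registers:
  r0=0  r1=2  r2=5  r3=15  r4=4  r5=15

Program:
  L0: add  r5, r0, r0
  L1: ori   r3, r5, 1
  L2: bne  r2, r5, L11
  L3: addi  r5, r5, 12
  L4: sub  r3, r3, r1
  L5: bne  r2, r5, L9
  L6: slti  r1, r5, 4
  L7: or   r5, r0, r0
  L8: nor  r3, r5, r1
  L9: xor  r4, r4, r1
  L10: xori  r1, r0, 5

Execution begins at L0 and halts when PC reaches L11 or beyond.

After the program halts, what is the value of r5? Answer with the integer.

PC=0  add  r5, r0, r0        | r0=0 r1=2 r2=5 r3=15 r4=4 r5=0
PC=1  ori   r3, r5, 1        | r0=0 r1=2 r2=5 r3=1 r4=4 r5=0
PC=2  bne  r2, r5, L11       | r0=0 r1=2 r2=5 r3=1 r4=4 r5=0  [TAKEN]
PC=3  addi  r5, r5, 12       | r0=0 r1=2 r2=5 r3=1 r4=4 r5=12

12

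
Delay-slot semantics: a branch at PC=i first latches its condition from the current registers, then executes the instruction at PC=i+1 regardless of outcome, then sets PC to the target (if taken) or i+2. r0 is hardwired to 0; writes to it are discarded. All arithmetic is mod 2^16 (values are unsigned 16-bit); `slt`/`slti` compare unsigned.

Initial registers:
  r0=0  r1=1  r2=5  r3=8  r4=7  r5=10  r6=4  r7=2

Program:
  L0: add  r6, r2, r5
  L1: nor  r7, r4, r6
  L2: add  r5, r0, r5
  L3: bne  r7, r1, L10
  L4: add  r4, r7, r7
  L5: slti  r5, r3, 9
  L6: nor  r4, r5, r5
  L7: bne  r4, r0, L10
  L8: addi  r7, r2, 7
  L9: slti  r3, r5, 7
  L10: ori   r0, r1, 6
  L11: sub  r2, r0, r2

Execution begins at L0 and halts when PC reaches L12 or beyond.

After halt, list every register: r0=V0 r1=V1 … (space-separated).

r0=0 r1=1 r2=65531 r3=8 r4=65504 r5=10 r6=15 r7=65520

[0] add  r6, r2, r5  →  {r0:0, r1:1, r2:5, r3:8, r4:7, r5:10, r6:15, r7:2}
[1] nor  r7, r4, r6  →  {r0:0, r1:1, r2:5, r3:8, r4:7, r5:10, r6:15, r7:65520}
[2] add  r5, r0, r5  →  {r0:0, r1:1, r2:5, r3:8, r4:7, r5:10, r6:15, r7:65520}
[3] bne  r7, r1, L10  →  {r0:0, r1:1, r2:5, r3:8, r4:7, r5:10, r6:15, r7:65520}  ⟨branch taken⟩
[4] add  r4, r7, r7  →  {r0:0, r1:1, r2:5, r3:8, r4:65504, r5:10, r6:15, r7:65520}
[10] ori   r0, r1, 6  →  {r0:0, r1:1, r2:5, r3:8, r4:65504, r5:10, r6:15, r7:65520}
[11] sub  r2, r0, r2  →  {r0:0, r1:1, r2:65531, r3:8, r4:65504, r5:10, r6:15, r7:65520}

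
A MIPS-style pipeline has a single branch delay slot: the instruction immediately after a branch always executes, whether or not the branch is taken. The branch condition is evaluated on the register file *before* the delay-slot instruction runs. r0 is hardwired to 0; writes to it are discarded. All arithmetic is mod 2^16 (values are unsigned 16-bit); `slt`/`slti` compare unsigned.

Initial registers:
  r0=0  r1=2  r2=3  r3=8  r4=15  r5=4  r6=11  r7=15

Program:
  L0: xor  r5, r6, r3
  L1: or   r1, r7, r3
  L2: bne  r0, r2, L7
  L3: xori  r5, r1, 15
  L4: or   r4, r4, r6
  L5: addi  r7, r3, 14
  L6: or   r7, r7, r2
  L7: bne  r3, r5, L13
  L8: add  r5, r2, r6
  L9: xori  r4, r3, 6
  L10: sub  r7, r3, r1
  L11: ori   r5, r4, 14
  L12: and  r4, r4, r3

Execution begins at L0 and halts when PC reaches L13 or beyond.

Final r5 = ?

#0 xor  r5, r6, r3 ; 0/2/3/8/15/3/11/15
#1 or   r1, r7, r3 ; 0/15/3/8/15/3/11/15
#2 bne  r0, r2, L7 ; 0/15/3/8/15/3/11/15 ; →target
#3 xori  r5, r1, 15 ; 0/15/3/8/15/0/11/15
#7 bne  r3, r5, L13 ; 0/15/3/8/15/0/11/15 ; →target
#8 add  r5, r2, r6 ; 0/15/3/8/15/14/11/15

14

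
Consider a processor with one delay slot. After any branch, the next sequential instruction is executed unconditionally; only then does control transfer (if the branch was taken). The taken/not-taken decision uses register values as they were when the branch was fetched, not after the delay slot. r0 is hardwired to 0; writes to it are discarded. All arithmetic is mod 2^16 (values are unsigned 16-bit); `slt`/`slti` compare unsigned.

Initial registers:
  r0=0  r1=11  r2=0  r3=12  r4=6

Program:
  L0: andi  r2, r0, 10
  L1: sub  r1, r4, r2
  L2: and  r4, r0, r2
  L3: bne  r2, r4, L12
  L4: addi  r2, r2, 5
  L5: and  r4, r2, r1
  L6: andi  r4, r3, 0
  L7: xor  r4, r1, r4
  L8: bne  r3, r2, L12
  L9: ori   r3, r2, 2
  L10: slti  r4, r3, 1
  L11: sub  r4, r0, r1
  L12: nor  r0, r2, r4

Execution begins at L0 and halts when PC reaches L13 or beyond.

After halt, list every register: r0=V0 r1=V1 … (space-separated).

r0=0 r1=6 r2=5 r3=7 r4=6

PC=0  andi  r2, r0, 10       | r0=0 r1=11 r2=0 r3=12 r4=6
PC=1  sub  r1, r4, r2        | r0=0 r1=6 r2=0 r3=12 r4=6
PC=2  and  r4, r0, r2        | r0=0 r1=6 r2=0 r3=12 r4=0
PC=3  bne  r2, r4, L12       | r0=0 r1=6 r2=0 r3=12 r4=0  [not taken]
PC=4  addi  r2, r2, 5        | r0=0 r1=6 r2=5 r3=12 r4=0
PC=5  and  r4, r2, r1        | r0=0 r1=6 r2=5 r3=12 r4=4
PC=6  andi  r4, r3, 0        | r0=0 r1=6 r2=5 r3=12 r4=0
PC=7  xor  r4, r1, r4        | r0=0 r1=6 r2=5 r3=12 r4=6
PC=8  bne  r3, r2, L12       | r0=0 r1=6 r2=5 r3=12 r4=6  [TAKEN]
PC=9  ori   r3, r2, 2        | r0=0 r1=6 r2=5 r3=7 r4=6
PC=12 nor  r0, r2, r4        | r0=0 r1=6 r2=5 r3=7 r4=6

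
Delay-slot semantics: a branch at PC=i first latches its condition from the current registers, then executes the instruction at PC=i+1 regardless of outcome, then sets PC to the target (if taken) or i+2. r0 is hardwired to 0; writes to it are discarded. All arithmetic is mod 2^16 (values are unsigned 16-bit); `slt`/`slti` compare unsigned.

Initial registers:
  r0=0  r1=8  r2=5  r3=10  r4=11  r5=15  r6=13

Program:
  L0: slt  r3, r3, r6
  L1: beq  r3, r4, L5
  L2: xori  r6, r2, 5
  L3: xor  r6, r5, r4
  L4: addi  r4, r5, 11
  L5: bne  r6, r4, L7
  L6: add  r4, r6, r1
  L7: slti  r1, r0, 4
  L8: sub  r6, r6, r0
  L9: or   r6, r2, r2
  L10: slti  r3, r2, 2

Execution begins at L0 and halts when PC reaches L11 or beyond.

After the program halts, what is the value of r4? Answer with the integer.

12

[0] slt  r3, r3, r6  →  {r0:0, r1:8, r2:5, r3:1, r4:11, r5:15, r6:13}
[1] beq  r3, r4, L5  →  {r0:0, r1:8, r2:5, r3:1, r4:11, r5:15, r6:13}  ⟨branch fallthrough⟩
[2] xori  r6, r2, 5  →  {r0:0, r1:8, r2:5, r3:1, r4:11, r5:15, r6:0}
[3] xor  r6, r5, r4  →  {r0:0, r1:8, r2:5, r3:1, r4:11, r5:15, r6:4}
[4] addi  r4, r5, 11  →  {r0:0, r1:8, r2:5, r3:1, r4:26, r5:15, r6:4}
[5] bne  r6, r4, L7  →  {r0:0, r1:8, r2:5, r3:1, r4:26, r5:15, r6:4}  ⟨branch taken⟩
[6] add  r4, r6, r1  →  {r0:0, r1:8, r2:5, r3:1, r4:12, r5:15, r6:4}
[7] slti  r1, r0, 4  →  {r0:0, r1:1, r2:5, r3:1, r4:12, r5:15, r6:4}
[8] sub  r6, r6, r0  →  {r0:0, r1:1, r2:5, r3:1, r4:12, r5:15, r6:4}
[9] or   r6, r2, r2  →  {r0:0, r1:1, r2:5, r3:1, r4:12, r5:15, r6:5}
[10] slti  r3, r2, 2  →  {r0:0, r1:1, r2:5, r3:0, r4:12, r5:15, r6:5}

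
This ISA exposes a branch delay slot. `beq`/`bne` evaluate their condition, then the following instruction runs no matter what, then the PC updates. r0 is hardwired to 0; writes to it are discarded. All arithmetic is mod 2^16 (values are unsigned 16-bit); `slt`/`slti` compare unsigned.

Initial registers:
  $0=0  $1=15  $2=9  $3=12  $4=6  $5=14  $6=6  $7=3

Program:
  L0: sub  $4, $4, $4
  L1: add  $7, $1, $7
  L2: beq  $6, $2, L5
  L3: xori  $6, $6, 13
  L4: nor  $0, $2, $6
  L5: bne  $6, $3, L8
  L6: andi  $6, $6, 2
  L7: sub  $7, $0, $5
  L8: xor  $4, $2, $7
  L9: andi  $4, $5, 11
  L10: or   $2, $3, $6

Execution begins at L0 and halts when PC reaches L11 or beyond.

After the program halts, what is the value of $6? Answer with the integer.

2

[0] sub  $4, $4, $4  →  {$0:0, $1:15, $2:9, $3:12, $4:0, $5:14, $6:6, $7:3}
[1] add  $7, $1, $7  →  {$0:0, $1:15, $2:9, $3:12, $4:0, $5:14, $6:6, $7:18}
[2] beq  $6, $2, L5  →  {$0:0, $1:15, $2:9, $3:12, $4:0, $5:14, $6:6, $7:18}  ⟨branch fallthrough⟩
[3] xori  $6, $6, 13  →  {$0:0, $1:15, $2:9, $3:12, $4:0, $5:14, $6:11, $7:18}
[4] nor  $0, $2, $6  →  {$0:0, $1:15, $2:9, $3:12, $4:0, $5:14, $6:11, $7:18}
[5] bne  $6, $3, L8  →  {$0:0, $1:15, $2:9, $3:12, $4:0, $5:14, $6:11, $7:18}  ⟨branch taken⟩
[6] andi  $6, $6, 2  →  {$0:0, $1:15, $2:9, $3:12, $4:0, $5:14, $6:2, $7:18}
[8] xor  $4, $2, $7  →  {$0:0, $1:15, $2:9, $3:12, $4:27, $5:14, $6:2, $7:18}
[9] andi  $4, $5, 11  →  {$0:0, $1:15, $2:9, $3:12, $4:10, $5:14, $6:2, $7:18}
[10] or   $2, $3, $6  →  {$0:0, $1:15, $2:14, $3:12, $4:10, $5:14, $6:2, $7:18}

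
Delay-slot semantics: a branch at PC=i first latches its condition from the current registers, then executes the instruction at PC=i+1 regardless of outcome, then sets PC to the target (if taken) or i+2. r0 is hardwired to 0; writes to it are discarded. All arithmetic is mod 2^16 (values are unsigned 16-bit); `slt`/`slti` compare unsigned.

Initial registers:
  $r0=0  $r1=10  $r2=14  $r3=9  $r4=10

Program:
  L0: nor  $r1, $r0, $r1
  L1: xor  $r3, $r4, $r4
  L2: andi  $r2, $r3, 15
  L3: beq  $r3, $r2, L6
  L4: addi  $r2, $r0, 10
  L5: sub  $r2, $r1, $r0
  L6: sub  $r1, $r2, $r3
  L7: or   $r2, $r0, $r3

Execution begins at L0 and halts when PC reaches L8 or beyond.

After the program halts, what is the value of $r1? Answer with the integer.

10

[0] nor  $r1, $r0, $r1  →  {$r0:0, $r1:65525, $r2:14, $r3:9, $r4:10}
[1] xor  $r3, $r4, $r4  →  {$r0:0, $r1:65525, $r2:14, $r3:0, $r4:10}
[2] andi  $r2, $r3, 15  →  {$r0:0, $r1:65525, $r2:0, $r3:0, $r4:10}
[3] beq  $r3, $r2, L6  →  {$r0:0, $r1:65525, $r2:0, $r3:0, $r4:10}  ⟨branch taken⟩
[4] addi  $r2, $r0, 10  →  {$r0:0, $r1:65525, $r2:10, $r3:0, $r4:10}
[6] sub  $r1, $r2, $r3  →  {$r0:0, $r1:10, $r2:10, $r3:0, $r4:10}
[7] or   $r2, $r0, $r3  →  {$r0:0, $r1:10, $r2:0, $r3:0, $r4:10}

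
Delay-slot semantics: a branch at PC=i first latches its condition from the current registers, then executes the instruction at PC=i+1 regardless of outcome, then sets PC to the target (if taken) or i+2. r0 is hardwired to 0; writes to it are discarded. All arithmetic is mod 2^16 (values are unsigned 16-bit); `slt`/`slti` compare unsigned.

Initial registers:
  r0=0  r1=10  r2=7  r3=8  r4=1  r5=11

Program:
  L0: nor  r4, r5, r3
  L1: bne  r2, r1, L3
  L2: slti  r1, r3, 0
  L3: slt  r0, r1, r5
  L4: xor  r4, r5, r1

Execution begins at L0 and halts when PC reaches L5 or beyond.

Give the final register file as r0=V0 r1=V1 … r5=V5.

PC=0  nor  r4, r5, r3        | r0=0 r1=10 r2=7 r3=8 r4=65524 r5=11
PC=1  bne  r2, r1, L3        | r0=0 r1=10 r2=7 r3=8 r4=65524 r5=11  [TAKEN]
PC=2  slti  r1, r3, 0        | r0=0 r1=0 r2=7 r3=8 r4=65524 r5=11
PC=3  slt  r0, r1, r5        | r0=0 r1=0 r2=7 r3=8 r4=65524 r5=11
PC=4  xor  r4, r5, r1        | r0=0 r1=0 r2=7 r3=8 r4=11 r5=11

r0=0 r1=0 r2=7 r3=8 r4=11 r5=11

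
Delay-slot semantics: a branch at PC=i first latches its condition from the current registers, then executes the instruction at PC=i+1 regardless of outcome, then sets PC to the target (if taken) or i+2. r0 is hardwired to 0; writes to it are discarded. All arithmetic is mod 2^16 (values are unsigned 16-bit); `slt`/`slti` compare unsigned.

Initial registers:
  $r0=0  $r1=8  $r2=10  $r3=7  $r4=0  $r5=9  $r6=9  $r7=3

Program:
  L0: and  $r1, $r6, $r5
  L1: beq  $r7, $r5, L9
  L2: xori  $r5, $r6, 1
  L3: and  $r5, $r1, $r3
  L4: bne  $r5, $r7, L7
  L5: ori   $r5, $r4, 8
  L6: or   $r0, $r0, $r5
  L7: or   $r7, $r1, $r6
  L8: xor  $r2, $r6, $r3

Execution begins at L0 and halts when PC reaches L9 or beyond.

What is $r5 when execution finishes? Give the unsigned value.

#0 and  $r1, $r6, $r5 ; 0/9/10/7/0/9/9/3
#1 beq  $r7, $r5, L9 ; 0/9/10/7/0/9/9/3 ; →fallthru
#2 xori  $r5, $r6, 1 ; 0/9/10/7/0/8/9/3
#3 and  $r5, $r1, $r3 ; 0/9/10/7/0/1/9/3
#4 bne  $r5, $r7, L7 ; 0/9/10/7/0/1/9/3 ; →target
#5 ori   $r5, $r4, 8 ; 0/9/10/7/0/8/9/3
#7 or   $r7, $r1, $r6 ; 0/9/10/7/0/8/9/9
#8 xor  $r2, $r6, $r3 ; 0/9/14/7/0/8/9/9

8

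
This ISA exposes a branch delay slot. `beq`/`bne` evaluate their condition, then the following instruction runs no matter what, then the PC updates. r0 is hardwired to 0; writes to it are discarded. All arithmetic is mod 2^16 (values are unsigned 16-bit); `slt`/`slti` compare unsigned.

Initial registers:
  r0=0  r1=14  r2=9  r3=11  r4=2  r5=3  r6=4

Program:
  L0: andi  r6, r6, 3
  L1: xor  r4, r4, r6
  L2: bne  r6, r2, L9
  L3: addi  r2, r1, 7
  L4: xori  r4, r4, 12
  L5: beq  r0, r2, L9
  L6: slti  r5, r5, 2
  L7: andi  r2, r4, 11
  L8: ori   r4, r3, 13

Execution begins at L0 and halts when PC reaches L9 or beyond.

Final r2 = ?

21

[0] andi  r6, r6, 3  →  {r0:0, r1:14, r2:9, r3:11, r4:2, r5:3, r6:0}
[1] xor  r4, r4, r6  →  {r0:0, r1:14, r2:9, r3:11, r4:2, r5:3, r6:0}
[2] bne  r6, r2, L9  →  {r0:0, r1:14, r2:9, r3:11, r4:2, r5:3, r6:0}  ⟨branch taken⟩
[3] addi  r2, r1, 7  →  {r0:0, r1:14, r2:21, r3:11, r4:2, r5:3, r6:0}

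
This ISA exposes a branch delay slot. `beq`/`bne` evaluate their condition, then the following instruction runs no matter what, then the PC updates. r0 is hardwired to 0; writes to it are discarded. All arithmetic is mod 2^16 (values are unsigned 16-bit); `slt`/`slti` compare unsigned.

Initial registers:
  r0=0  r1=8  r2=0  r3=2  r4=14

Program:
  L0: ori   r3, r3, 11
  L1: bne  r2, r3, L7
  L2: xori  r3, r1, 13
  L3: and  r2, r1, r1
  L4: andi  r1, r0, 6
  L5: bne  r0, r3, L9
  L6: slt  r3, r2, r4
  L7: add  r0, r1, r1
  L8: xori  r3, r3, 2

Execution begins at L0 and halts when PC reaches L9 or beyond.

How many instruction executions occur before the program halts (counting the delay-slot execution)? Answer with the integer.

5

PC=0  ori   r3, r3, 11       | r0=0 r1=8 r2=0 r3=11 r4=14
PC=1  bne  r2, r3, L7        | r0=0 r1=8 r2=0 r3=11 r4=14  [TAKEN]
PC=2  xori  r3, r1, 13       | r0=0 r1=8 r2=0 r3=5 r4=14
PC=7  add  r0, r1, r1        | r0=0 r1=8 r2=0 r3=5 r4=14
PC=8  xori  r3, r3, 2        | r0=0 r1=8 r2=0 r3=7 r4=14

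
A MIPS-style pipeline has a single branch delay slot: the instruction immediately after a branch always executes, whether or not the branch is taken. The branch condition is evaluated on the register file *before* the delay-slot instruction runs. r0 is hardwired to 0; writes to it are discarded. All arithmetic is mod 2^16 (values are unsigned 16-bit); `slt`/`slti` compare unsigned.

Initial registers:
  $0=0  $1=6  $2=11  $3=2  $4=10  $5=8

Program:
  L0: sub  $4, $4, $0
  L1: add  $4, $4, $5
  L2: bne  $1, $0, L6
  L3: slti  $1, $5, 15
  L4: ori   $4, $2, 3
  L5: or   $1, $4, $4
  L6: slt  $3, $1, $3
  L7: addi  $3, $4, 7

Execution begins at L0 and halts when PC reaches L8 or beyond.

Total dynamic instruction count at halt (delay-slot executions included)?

  step pc=0: sub  $4, $4, $0  regs=(0,6,11,2,10,8)
  step pc=1: add  $4, $4, $5  regs=(0,6,11,2,18,8)
  step pc=2: bne  $1, $0, L6  cond=T  regs=(0,6,11,2,18,8)
  step pc=3: slti  $1, $5, 15  regs=(0,1,11,2,18,8)
  step pc=6: slt  $3, $1, $3  regs=(0,1,11,1,18,8)
  step pc=7: addi  $3, $4, 7  regs=(0,1,11,25,18,8)

6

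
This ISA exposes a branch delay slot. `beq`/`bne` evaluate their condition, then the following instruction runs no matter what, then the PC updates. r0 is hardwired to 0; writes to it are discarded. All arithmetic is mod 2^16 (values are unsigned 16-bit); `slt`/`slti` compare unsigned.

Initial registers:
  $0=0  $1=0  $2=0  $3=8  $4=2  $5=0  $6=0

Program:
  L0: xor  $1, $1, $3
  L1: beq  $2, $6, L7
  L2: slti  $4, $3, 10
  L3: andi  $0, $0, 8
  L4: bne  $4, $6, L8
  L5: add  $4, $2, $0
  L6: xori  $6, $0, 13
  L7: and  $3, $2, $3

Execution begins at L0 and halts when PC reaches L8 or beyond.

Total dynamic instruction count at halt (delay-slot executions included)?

4

  step pc=0: xor  $1, $1, $3  regs=(0,8,0,8,2,0,0)
  step pc=1: beq  $2, $6, L7  cond=T  regs=(0,8,0,8,2,0,0)
  step pc=2: slti  $4, $3, 10  regs=(0,8,0,8,1,0,0)
  step pc=7: and  $3, $2, $3  regs=(0,8,0,0,1,0,0)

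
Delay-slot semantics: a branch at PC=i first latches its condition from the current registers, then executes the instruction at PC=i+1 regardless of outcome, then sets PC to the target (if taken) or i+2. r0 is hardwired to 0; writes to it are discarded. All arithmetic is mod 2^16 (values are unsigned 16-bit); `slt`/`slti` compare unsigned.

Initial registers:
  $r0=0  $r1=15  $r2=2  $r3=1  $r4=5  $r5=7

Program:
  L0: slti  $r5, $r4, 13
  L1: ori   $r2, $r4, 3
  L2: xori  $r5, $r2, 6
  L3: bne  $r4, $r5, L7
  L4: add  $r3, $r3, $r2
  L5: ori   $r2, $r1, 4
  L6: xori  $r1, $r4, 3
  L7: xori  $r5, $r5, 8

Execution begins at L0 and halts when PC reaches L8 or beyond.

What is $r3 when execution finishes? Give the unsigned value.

8

[0] slti  $r5, $r4, 13  →  {$r0:0, $r1:15, $r2:2, $r3:1, $r4:5, $r5:1}
[1] ori   $r2, $r4, 3  →  {$r0:0, $r1:15, $r2:7, $r3:1, $r4:5, $r5:1}
[2] xori  $r5, $r2, 6  →  {$r0:0, $r1:15, $r2:7, $r3:1, $r4:5, $r5:1}
[3] bne  $r4, $r5, L7  →  {$r0:0, $r1:15, $r2:7, $r3:1, $r4:5, $r5:1}  ⟨branch taken⟩
[4] add  $r3, $r3, $r2  →  {$r0:0, $r1:15, $r2:7, $r3:8, $r4:5, $r5:1}
[7] xori  $r5, $r5, 8  →  {$r0:0, $r1:15, $r2:7, $r3:8, $r4:5, $r5:9}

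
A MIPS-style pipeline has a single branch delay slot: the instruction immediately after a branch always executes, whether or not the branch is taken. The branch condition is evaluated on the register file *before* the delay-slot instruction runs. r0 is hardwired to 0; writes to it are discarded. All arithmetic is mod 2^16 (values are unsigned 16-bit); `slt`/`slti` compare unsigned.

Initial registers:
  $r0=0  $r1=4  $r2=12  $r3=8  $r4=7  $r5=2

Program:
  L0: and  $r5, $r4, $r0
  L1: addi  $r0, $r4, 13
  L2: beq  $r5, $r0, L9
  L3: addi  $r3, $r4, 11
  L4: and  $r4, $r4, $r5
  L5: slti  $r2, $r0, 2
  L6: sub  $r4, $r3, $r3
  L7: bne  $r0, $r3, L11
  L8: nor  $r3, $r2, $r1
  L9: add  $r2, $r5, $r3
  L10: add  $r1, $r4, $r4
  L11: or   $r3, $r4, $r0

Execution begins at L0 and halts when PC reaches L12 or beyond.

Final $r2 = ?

18

  step pc=0: and  $r5, $r4, $r0  regs=(0,4,12,8,7,0)
  step pc=1: addi  $r0, $r4, 13  regs=(0,4,12,8,7,0)
  step pc=2: beq  $r5, $r0, L9  cond=T  regs=(0,4,12,8,7,0)
  step pc=3: addi  $r3, $r4, 11  regs=(0,4,12,18,7,0)
  step pc=9: add  $r2, $r5, $r3  regs=(0,4,18,18,7,0)
  step pc=10: add  $r1, $r4, $r4  regs=(0,14,18,18,7,0)
  step pc=11: or   $r3, $r4, $r0  regs=(0,14,18,7,7,0)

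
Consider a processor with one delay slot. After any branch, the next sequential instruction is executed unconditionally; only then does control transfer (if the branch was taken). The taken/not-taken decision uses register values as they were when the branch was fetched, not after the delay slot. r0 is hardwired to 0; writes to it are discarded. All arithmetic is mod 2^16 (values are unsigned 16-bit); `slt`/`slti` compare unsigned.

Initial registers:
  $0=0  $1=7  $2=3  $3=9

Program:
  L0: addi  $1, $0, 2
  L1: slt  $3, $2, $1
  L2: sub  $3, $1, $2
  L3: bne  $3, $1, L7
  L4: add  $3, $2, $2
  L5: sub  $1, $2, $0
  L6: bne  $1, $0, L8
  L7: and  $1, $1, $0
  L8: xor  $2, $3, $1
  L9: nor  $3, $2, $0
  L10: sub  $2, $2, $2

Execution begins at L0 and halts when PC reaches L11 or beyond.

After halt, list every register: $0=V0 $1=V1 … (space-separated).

#0 addi  $1, $0, 2 ; 0/2/3/9
#1 slt  $3, $2, $1 ; 0/2/3/0
#2 sub  $3, $1, $2 ; 0/2/3/65535
#3 bne  $3, $1, L7 ; 0/2/3/65535 ; →target
#4 add  $3, $2, $2 ; 0/2/3/6
#7 and  $1, $1, $0 ; 0/0/3/6
#8 xor  $2, $3, $1 ; 0/0/6/6
#9 nor  $3, $2, $0 ; 0/0/6/65529
#10 sub  $2, $2, $2 ; 0/0/0/65529

$0=0 $1=0 $2=0 $3=65529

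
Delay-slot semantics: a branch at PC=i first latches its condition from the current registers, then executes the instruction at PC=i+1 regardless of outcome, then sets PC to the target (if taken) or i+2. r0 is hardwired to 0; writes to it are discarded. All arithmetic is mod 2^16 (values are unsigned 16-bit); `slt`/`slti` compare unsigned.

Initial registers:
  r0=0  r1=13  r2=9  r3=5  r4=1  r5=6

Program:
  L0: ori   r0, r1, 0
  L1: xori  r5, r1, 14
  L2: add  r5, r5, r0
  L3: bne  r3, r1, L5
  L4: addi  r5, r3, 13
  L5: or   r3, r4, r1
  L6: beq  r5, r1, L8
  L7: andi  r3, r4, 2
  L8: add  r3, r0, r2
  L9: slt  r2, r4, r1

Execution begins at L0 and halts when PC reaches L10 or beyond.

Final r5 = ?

  step pc=0: ori   r0, r1, 0  regs=(0,13,9,5,1,6)
  step pc=1: xori  r5, r1, 14  regs=(0,13,9,5,1,3)
  step pc=2: add  r5, r5, r0  regs=(0,13,9,5,1,3)
  step pc=3: bne  r3, r1, L5  cond=T  regs=(0,13,9,5,1,3)
  step pc=4: addi  r5, r3, 13  regs=(0,13,9,5,1,18)
  step pc=5: or   r3, r4, r1  regs=(0,13,9,13,1,18)
  step pc=6: beq  r5, r1, L8  cond=F  regs=(0,13,9,13,1,18)
  step pc=7: andi  r3, r4, 2  regs=(0,13,9,0,1,18)
  step pc=8: add  r3, r0, r2  regs=(0,13,9,9,1,18)
  step pc=9: slt  r2, r4, r1  regs=(0,13,1,9,1,18)

18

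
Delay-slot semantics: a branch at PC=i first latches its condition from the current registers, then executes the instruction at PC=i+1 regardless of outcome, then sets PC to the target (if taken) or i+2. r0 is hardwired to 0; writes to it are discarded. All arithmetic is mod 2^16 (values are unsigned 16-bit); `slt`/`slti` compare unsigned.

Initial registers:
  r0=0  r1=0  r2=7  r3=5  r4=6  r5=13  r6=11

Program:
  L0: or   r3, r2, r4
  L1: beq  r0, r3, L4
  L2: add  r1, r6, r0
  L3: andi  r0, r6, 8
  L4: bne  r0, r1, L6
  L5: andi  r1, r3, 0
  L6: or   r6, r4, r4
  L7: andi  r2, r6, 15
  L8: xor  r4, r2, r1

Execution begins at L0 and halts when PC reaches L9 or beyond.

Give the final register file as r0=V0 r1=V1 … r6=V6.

r0=0 r1=0 r2=6 r3=7 r4=6 r5=13 r6=6

#0 or   r3, r2, r4 ; 0/0/7/7/6/13/11
#1 beq  r0, r3, L4 ; 0/0/7/7/6/13/11 ; →fallthru
#2 add  r1, r6, r0 ; 0/11/7/7/6/13/11
#3 andi  r0, r6, 8 ; 0/11/7/7/6/13/11
#4 bne  r0, r1, L6 ; 0/11/7/7/6/13/11 ; →target
#5 andi  r1, r3, 0 ; 0/0/7/7/6/13/11
#6 or   r6, r4, r4 ; 0/0/7/7/6/13/6
#7 andi  r2, r6, 15 ; 0/0/6/7/6/13/6
#8 xor  r4, r2, r1 ; 0/0/6/7/6/13/6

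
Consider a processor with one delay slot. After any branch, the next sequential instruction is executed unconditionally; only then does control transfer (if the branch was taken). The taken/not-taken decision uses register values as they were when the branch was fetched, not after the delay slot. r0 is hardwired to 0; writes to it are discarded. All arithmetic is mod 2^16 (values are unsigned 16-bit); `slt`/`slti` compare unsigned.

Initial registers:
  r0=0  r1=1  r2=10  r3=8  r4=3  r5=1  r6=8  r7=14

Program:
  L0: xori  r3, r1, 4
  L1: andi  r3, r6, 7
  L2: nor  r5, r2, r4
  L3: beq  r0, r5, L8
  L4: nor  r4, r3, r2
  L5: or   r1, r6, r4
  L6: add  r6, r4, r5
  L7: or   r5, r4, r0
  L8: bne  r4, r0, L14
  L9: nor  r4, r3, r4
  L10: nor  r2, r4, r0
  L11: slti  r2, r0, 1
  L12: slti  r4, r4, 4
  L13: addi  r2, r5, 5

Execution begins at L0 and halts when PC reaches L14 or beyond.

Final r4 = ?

10

#0 xori  r3, r1, 4 ; 0/1/10/5/3/1/8/14
#1 andi  r3, r6, 7 ; 0/1/10/0/3/1/8/14
#2 nor  r5, r2, r4 ; 0/1/10/0/3/65524/8/14
#3 beq  r0, r5, L8 ; 0/1/10/0/3/65524/8/14 ; →fallthru
#4 nor  r4, r3, r2 ; 0/1/10/0/65525/65524/8/14
#5 or   r1, r6, r4 ; 0/65533/10/0/65525/65524/8/14
#6 add  r6, r4, r5 ; 0/65533/10/0/65525/65524/65513/14
#7 or   r5, r4, r0 ; 0/65533/10/0/65525/65525/65513/14
#8 bne  r4, r0, L14 ; 0/65533/10/0/65525/65525/65513/14 ; →target
#9 nor  r4, r3, r4 ; 0/65533/10/0/10/65525/65513/14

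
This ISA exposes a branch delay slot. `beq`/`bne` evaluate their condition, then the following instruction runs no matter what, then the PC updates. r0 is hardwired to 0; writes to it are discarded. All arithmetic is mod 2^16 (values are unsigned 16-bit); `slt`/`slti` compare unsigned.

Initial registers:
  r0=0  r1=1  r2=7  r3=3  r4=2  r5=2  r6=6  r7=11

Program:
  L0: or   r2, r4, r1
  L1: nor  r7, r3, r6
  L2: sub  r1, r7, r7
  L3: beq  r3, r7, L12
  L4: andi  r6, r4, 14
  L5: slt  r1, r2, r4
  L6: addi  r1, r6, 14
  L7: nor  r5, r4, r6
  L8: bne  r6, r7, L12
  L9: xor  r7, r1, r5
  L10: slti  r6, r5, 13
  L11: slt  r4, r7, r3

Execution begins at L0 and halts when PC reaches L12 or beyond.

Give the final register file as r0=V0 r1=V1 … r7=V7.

#0 or   r2, r4, r1 ; 0/1/3/3/2/2/6/11
#1 nor  r7, r3, r6 ; 0/1/3/3/2/2/6/65528
#2 sub  r1, r7, r7 ; 0/0/3/3/2/2/6/65528
#3 beq  r3, r7, L12 ; 0/0/3/3/2/2/6/65528 ; →fallthru
#4 andi  r6, r4, 14 ; 0/0/3/3/2/2/2/65528
#5 slt  r1, r2, r4 ; 0/0/3/3/2/2/2/65528
#6 addi  r1, r6, 14 ; 0/16/3/3/2/2/2/65528
#7 nor  r5, r4, r6 ; 0/16/3/3/2/65533/2/65528
#8 bne  r6, r7, L12 ; 0/16/3/3/2/65533/2/65528 ; →target
#9 xor  r7, r1, r5 ; 0/16/3/3/2/65533/2/65517

r0=0 r1=16 r2=3 r3=3 r4=2 r5=65533 r6=2 r7=65517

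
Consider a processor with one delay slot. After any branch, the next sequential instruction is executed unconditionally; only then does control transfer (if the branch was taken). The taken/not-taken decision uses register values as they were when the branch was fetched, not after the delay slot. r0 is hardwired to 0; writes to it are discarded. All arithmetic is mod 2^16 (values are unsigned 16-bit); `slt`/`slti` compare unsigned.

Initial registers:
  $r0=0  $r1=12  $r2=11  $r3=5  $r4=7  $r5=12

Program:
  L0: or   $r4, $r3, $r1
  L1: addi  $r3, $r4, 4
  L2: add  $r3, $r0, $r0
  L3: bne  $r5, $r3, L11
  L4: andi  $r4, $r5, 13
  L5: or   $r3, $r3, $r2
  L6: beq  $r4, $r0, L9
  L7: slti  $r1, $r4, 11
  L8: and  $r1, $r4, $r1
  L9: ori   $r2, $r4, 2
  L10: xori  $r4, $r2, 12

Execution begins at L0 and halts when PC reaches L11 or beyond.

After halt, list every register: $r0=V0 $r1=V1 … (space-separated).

[0] or   $r4, $r3, $r1  →  {$r0:0, $r1:12, $r2:11, $r3:5, $r4:13, $r5:12}
[1] addi  $r3, $r4, 4  →  {$r0:0, $r1:12, $r2:11, $r3:17, $r4:13, $r5:12}
[2] add  $r3, $r0, $r0  →  {$r0:0, $r1:12, $r2:11, $r3:0, $r4:13, $r5:12}
[3] bne  $r5, $r3, L11  →  {$r0:0, $r1:12, $r2:11, $r3:0, $r4:13, $r5:12}  ⟨branch taken⟩
[4] andi  $r4, $r5, 13  →  {$r0:0, $r1:12, $r2:11, $r3:0, $r4:12, $r5:12}

$r0=0 $r1=12 $r2=11 $r3=0 $r4=12 $r5=12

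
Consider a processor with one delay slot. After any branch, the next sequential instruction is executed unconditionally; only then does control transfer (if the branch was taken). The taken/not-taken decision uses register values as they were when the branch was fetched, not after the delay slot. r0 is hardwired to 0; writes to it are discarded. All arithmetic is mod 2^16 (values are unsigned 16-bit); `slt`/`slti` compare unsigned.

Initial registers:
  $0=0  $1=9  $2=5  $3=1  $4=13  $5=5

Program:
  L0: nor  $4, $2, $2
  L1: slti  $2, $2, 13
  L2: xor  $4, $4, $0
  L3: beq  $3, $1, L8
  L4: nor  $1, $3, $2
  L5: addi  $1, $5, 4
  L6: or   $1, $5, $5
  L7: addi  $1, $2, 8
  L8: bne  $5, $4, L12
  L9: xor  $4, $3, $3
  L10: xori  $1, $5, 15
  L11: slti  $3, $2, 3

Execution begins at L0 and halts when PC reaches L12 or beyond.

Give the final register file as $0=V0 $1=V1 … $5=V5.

PC=0  nor  $4, $2, $2        | $0=0 $1=9 $2=5 $3=1 $4=65530 $5=5
PC=1  slti  $2, $2, 13       | $0=0 $1=9 $2=1 $3=1 $4=65530 $5=5
PC=2  xor  $4, $4, $0        | $0=0 $1=9 $2=1 $3=1 $4=65530 $5=5
PC=3  beq  $3, $1, L8        | $0=0 $1=9 $2=1 $3=1 $4=65530 $5=5  [not taken]
PC=4  nor  $1, $3, $2        | $0=0 $1=65534 $2=1 $3=1 $4=65530 $5=5
PC=5  addi  $1, $5, 4        | $0=0 $1=9 $2=1 $3=1 $4=65530 $5=5
PC=6  or   $1, $5, $5        | $0=0 $1=5 $2=1 $3=1 $4=65530 $5=5
PC=7  addi  $1, $2, 8        | $0=0 $1=9 $2=1 $3=1 $4=65530 $5=5
PC=8  bne  $5, $4, L12       | $0=0 $1=9 $2=1 $3=1 $4=65530 $5=5  [TAKEN]
PC=9  xor  $4, $3, $3        | $0=0 $1=9 $2=1 $3=1 $4=0 $5=5

$0=0 $1=9 $2=1 $3=1 $4=0 $5=5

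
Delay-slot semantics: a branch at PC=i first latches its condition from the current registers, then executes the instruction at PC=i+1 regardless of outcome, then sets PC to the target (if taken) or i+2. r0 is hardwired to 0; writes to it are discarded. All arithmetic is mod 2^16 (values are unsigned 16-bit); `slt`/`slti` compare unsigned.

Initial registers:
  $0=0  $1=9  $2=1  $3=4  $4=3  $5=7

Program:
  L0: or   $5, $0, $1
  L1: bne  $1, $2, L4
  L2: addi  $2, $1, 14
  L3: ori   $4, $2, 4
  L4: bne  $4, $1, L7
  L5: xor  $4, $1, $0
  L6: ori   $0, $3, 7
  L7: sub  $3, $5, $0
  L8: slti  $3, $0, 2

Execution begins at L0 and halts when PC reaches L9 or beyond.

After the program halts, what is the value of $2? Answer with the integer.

PC=0  or   $5, $0, $1        | $0=0 $1=9 $2=1 $3=4 $4=3 $5=9
PC=1  bne  $1, $2, L4        | $0=0 $1=9 $2=1 $3=4 $4=3 $5=9  [TAKEN]
PC=2  addi  $2, $1, 14       | $0=0 $1=9 $2=23 $3=4 $4=3 $5=9
PC=4  bne  $4, $1, L7        | $0=0 $1=9 $2=23 $3=4 $4=3 $5=9  [TAKEN]
PC=5  xor  $4, $1, $0        | $0=0 $1=9 $2=23 $3=4 $4=9 $5=9
PC=7  sub  $3, $5, $0        | $0=0 $1=9 $2=23 $3=9 $4=9 $5=9
PC=8  slti  $3, $0, 2        | $0=0 $1=9 $2=23 $3=1 $4=9 $5=9

23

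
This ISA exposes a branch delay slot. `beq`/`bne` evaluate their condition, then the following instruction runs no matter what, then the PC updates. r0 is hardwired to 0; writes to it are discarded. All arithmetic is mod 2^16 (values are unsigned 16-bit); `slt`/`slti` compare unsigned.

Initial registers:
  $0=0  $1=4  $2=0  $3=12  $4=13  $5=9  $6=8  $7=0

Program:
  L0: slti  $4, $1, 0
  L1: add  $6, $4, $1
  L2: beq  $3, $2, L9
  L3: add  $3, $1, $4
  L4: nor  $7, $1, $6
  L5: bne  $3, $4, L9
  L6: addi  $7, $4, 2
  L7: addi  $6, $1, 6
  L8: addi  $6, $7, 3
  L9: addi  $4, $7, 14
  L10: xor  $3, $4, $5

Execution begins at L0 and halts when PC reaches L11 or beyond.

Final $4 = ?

#0 slti  $4, $1, 0 ; 0/4/0/12/0/9/8/0
#1 add  $6, $4, $1 ; 0/4/0/12/0/9/4/0
#2 beq  $3, $2, L9 ; 0/4/0/12/0/9/4/0 ; →fallthru
#3 add  $3, $1, $4 ; 0/4/0/4/0/9/4/0
#4 nor  $7, $1, $6 ; 0/4/0/4/0/9/4/65531
#5 bne  $3, $4, L9 ; 0/4/0/4/0/9/4/65531 ; →target
#6 addi  $7, $4, 2 ; 0/4/0/4/0/9/4/2
#9 addi  $4, $7, 14 ; 0/4/0/4/16/9/4/2
#10 xor  $3, $4, $5 ; 0/4/0/25/16/9/4/2

16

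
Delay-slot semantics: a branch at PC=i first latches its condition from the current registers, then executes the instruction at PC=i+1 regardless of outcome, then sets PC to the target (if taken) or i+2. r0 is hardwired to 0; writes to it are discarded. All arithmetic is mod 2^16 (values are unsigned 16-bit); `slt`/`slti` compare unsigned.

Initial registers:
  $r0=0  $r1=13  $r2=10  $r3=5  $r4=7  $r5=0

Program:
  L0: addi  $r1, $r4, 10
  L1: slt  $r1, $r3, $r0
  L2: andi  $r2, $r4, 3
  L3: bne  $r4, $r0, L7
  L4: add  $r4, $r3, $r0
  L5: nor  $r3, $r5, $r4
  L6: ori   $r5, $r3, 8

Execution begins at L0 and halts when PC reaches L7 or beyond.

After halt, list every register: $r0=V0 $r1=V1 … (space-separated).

$r0=0 $r1=0 $r2=3 $r3=5 $r4=5 $r5=0

  step pc=0: addi  $r1, $r4, 10  regs=(0,17,10,5,7,0)
  step pc=1: slt  $r1, $r3, $r0  regs=(0,0,10,5,7,0)
  step pc=2: andi  $r2, $r4, 3  regs=(0,0,3,5,7,0)
  step pc=3: bne  $r4, $r0, L7  cond=T  regs=(0,0,3,5,7,0)
  step pc=4: add  $r4, $r3, $r0  regs=(0,0,3,5,5,0)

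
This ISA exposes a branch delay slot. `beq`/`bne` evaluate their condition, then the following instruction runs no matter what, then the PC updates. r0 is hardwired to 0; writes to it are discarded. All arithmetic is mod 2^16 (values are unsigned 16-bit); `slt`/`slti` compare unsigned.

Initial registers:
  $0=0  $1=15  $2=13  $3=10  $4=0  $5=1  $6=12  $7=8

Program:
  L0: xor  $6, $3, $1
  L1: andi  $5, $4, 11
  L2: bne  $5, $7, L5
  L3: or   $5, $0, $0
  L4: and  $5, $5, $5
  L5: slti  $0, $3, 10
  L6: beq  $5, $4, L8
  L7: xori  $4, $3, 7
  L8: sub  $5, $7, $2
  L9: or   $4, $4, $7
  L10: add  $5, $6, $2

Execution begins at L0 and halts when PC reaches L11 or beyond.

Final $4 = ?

PC=0  xor  $6, $3, $1        | $0=0 $1=15 $2=13 $3=10 $4=0 $5=1 $6=5 $7=8
PC=1  andi  $5, $4, 11       | $0=0 $1=15 $2=13 $3=10 $4=0 $5=0 $6=5 $7=8
PC=2  bne  $5, $7, L5        | $0=0 $1=15 $2=13 $3=10 $4=0 $5=0 $6=5 $7=8  [TAKEN]
PC=3  or   $5, $0, $0        | $0=0 $1=15 $2=13 $3=10 $4=0 $5=0 $6=5 $7=8
PC=5  slti  $0, $3, 10       | $0=0 $1=15 $2=13 $3=10 $4=0 $5=0 $6=5 $7=8
PC=6  beq  $5, $4, L8        | $0=0 $1=15 $2=13 $3=10 $4=0 $5=0 $6=5 $7=8  [TAKEN]
PC=7  xori  $4, $3, 7        | $0=0 $1=15 $2=13 $3=10 $4=13 $5=0 $6=5 $7=8
PC=8  sub  $5, $7, $2        | $0=0 $1=15 $2=13 $3=10 $4=13 $5=65531 $6=5 $7=8
PC=9  or   $4, $4, $7        | $0=0 $1=15 $2=13 $3=10 $4=13 $5=65531 $6=5 $7=8
PC=10 add  $5, $6, $2        | $0=0 $1=15 $2=13 $3=10 $4=13 $5=18 $6=5 $7=8

13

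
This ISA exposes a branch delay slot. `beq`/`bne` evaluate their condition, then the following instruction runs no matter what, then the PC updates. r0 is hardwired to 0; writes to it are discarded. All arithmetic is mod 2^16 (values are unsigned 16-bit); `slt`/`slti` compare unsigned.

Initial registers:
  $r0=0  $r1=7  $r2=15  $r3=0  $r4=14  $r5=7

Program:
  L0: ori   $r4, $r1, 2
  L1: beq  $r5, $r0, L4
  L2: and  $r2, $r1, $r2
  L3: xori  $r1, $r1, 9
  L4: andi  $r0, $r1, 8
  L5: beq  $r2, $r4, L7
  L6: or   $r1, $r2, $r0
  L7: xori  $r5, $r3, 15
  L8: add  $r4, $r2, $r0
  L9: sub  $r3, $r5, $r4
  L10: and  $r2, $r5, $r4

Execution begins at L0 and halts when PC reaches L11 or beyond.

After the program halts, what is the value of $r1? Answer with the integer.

7

#0 ori   $r4, $r1, 2 ; 0/7/15/0/7/7
#1 beq  $r5, $r0, L4 ; 0/7/15/0/7/7 ; →fallthru
#2 and  $r2, $r1, $r2 ; 0/7/7/0/7/7
#3 xori  $r1, $r1, 9 ; 0/14/7/0/7/7
#4 andi  $r0, $r1, 8 ; 0/14/7/0/7/7
#5 beq  $r2, $r4, L7 ; 0/14/7/0/7/7 ; →target
#6 or   $r1, $r2, $r0 ; 0/7/7/0/7/7
#7 xori  $r5, $r3, 15 ; 0/7/7/0/7/15
#8 add  $r4, $r2, $r0 ; 0/7/7/0/7/15
#9 sub  $r3, $r5, $r4 ; 0/7/7/8/7/15
#10 and  $r2, $r5, $r4 ; 0/7/7/8/7/15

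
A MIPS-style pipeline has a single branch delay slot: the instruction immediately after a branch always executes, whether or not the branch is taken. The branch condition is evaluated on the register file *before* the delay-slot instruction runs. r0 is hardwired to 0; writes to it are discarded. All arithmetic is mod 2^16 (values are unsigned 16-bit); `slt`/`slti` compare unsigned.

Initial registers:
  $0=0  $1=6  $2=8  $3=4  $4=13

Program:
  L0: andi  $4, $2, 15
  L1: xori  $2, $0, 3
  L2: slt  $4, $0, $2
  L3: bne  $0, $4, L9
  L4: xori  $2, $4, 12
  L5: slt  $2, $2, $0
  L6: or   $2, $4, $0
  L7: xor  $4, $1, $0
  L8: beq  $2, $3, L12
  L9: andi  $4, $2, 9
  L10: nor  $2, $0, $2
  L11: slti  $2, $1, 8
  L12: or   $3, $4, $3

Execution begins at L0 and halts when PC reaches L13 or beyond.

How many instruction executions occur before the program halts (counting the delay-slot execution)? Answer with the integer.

  step pc=0: andi  $4, $2, 15  regs=(0,6,8,4,8)
  step pc=1: xori  $2, $0, 3  regs=(0,6,3,4,8)
  step pc=2: slt  $4, $0, $2  regs=(0,6,3,4,1)
  step pc=3: bne  $0, $4, L9  cond=T  regs=(0,6,3,4,1)
  step pc=4: xori  $2, $4, 12  regs=(0,6,13,4,1)
  step pc=9: andi  $4, $2, 9  regs=(0,6,13,4,9)
  step pc=10: nor  $2, $0, $2  regs=(0,6,65522,4,9)
  step pc=11: slti  $2, $1, 8  regs=(0,6,1,4,9)
  step pc=12: or   $3, $4, $3  regs=(0,6,1,13,9)

9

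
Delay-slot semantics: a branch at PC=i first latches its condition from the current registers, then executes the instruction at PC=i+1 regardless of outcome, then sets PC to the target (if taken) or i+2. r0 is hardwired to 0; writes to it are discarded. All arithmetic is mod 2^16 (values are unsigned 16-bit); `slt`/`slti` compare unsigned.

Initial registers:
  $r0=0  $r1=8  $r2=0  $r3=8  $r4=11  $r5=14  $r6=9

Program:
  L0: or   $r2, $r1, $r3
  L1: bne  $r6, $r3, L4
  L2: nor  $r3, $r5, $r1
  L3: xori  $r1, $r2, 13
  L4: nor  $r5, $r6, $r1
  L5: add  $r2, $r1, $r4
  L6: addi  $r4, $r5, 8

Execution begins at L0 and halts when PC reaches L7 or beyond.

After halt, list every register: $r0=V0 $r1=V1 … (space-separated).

$r0=0 $r1=8 $r2=19 $r3=65521 $r4=65534 $r5=65526 $r6=9

#0 or   $r2, $r1, $r3 ; 0/8/8/8/11/14/9
#1 bne  $r6, $r3, L4 ; 0/8/8/8/11/14/9 ; →target
#2 nor  $r3, $r5, $r1 ; 0/8/8/65521/11/14/9
#4 nor  $r5, $r6, $r1 ; 0/8/8/65521/11/65526/9
#5 add  $r2, $r1, $r4 ; 0/8/19/65521/11/65526/9
#6 addi  $r4, $r5, 8 ; 0/8/19/65521/65534/65526/9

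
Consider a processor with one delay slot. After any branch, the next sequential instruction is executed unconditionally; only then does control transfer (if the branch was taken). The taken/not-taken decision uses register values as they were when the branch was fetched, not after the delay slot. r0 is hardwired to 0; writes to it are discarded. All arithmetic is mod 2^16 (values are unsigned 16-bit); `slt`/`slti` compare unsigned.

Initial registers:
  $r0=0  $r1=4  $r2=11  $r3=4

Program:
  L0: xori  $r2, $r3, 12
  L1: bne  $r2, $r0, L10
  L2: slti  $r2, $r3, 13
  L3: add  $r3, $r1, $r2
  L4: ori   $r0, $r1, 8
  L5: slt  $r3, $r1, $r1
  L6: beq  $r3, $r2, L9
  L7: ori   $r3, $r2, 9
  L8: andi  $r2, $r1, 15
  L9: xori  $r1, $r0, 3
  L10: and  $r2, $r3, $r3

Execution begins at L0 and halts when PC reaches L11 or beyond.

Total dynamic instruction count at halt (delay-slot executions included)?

4

  step pc=0: xori  $r2, $r3, 12  regs=(0,4,8,4)
  step pc=1: bne  $r2, $r0, L10  cond=T  regs=(0,4,8,4)
  step pc=2: slti  $r2, $r3, 13  regs=(0,4,1,4)
  step pc=10: and  $r2, $r3, $r3  regs=(0,4,4,4)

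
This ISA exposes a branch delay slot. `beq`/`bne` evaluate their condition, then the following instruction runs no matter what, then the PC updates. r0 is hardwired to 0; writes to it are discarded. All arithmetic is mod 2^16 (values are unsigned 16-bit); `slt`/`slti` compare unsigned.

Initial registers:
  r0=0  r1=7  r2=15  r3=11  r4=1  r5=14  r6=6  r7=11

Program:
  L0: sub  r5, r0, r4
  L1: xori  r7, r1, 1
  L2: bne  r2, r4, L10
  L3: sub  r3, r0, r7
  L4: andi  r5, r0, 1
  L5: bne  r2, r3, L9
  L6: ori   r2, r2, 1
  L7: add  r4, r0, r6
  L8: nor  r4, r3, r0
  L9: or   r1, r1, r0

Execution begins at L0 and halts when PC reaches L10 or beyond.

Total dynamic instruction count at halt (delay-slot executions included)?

#0 sub  r5, r0, r4 ; 0/7/15/11/1/65535/6/11
#1 xori  r7, r1, 1 ; 0/7/15/11/1/65535/6/6
#2 bne  r2, r4, L10 ; 0/7/15/11/1/65535/6/6 ; →target
#3 sub  r3, r0, r7 ; 0/7/15/65530/1/65535/6/6

4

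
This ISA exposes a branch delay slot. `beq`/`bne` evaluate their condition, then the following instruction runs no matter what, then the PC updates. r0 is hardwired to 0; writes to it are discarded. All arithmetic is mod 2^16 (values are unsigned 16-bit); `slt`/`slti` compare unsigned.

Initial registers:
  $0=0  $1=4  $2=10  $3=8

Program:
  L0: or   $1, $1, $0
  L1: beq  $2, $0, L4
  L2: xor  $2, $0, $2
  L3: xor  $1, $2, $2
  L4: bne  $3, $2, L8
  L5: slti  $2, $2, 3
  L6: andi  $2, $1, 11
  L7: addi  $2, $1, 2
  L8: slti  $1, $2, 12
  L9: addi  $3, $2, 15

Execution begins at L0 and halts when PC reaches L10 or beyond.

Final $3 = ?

15

#0 or   $1, $1, $0 ; 0/4/10/8
#1 beq  $2, $0, L4 ; 0/4/10/8 ; →fallthru
#2 xor  $2, $0, $2 ; 0/4/10/8
#3 xor  $1, $2, $2 ; 0/0/10/8
#4 bne  $3, $2, L8 ; 0/0/10/8 ; →target
#5 slti  $2, $2, 3 ; 0/0/0/8
#8 slti  $1, $2, 12 ; 0/1/0/8
#9 addi  $3, $2, 15 ; 0/1/0/15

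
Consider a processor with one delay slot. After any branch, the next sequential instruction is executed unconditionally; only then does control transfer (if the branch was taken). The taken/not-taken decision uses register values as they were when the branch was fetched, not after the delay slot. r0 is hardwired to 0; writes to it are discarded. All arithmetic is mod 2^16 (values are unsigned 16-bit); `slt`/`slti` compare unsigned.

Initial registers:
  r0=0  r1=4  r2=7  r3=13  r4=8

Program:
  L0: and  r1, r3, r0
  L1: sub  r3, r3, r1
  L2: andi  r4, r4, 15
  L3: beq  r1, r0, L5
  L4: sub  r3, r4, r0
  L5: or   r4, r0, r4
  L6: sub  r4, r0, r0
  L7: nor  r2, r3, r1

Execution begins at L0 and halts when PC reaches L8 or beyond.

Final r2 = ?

#0 and  r1, r3, r0 ; 0/0/7/13/8
#1 sub  r3, r3, r1 ; 0/0/7/13/8
#2 andi  r4, r4, 15 ; 0/0/7/13/8
#3 beq  r1, r0, L5 ; 0/0/7/13/8 ; →target
#4 sub  r3, r4, r0 ; 0/0/7/8/8
#5 or   r4, r0, r4 ; 0/0/7/8/8
#6 sub  r4, r0, r0 ; 0/0/7/8/0
#7 nor  r2, r3, r1 ; 0/0/65527/8/0

65527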